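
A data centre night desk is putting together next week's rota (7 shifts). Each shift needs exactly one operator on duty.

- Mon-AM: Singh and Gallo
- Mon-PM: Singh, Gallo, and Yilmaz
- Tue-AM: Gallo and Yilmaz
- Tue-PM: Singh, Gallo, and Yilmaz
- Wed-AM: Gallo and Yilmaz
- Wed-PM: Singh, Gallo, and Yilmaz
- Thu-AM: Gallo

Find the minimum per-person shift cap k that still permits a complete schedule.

3

With 3 operators and 7 worker-slots to fill, someone must work at least ⌈7/3⌉ = 3 shifts, so k ≥ 3.
k = 3 works: Mon-AM→Singh, Mon-PM→Singh, Tue-AM→Gallo, Tue-PM→Singh, Wed-AM→Gallo, Wed-PM→Yilmaz, Thu-AM→Gallo.
Loads: Singh 3, Gallo 3, Yilmaz 1 — all ≤ 3.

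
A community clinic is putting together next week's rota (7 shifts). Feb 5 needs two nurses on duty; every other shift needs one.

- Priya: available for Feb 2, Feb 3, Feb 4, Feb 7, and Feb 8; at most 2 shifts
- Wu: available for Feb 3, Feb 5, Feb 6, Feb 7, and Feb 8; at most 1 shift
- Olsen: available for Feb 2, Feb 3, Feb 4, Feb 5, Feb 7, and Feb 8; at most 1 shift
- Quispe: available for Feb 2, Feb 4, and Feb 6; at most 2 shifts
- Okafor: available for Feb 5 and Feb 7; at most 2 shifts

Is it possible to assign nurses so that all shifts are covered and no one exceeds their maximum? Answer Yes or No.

One valid schedule: Feb 2→Quispe, Feb 3→Priya, Feb 4→Quispe, Feb 5→Olsen+Okafor, Feb 6→Wu, Feb 7→Okafor, Feb 8→Priya.
Loads: Priya 2/2, Wu 1/1, Olsen 1/1, Quispe 2/2, Okafor 2/2 — all within limits.

Yes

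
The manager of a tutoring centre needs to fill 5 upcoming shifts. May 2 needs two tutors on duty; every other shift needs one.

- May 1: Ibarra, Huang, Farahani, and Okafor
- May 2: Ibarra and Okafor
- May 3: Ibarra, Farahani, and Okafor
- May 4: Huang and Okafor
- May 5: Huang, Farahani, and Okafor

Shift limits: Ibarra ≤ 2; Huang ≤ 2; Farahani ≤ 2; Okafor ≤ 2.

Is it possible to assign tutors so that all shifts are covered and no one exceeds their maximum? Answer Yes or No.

May 2 can only be covered by Ibarra and Okafor, so that assignment is forced.
One valid schedule: May 1→Farahani, May 2→Ibarra+Okafor, May 3→Ibarra, May 4→Huang, May 5→Huang.
Loads: Ibarra 2/2, Huang 2/2, Farahani 1/2, Okafor 1/2 — all within limits.

Yes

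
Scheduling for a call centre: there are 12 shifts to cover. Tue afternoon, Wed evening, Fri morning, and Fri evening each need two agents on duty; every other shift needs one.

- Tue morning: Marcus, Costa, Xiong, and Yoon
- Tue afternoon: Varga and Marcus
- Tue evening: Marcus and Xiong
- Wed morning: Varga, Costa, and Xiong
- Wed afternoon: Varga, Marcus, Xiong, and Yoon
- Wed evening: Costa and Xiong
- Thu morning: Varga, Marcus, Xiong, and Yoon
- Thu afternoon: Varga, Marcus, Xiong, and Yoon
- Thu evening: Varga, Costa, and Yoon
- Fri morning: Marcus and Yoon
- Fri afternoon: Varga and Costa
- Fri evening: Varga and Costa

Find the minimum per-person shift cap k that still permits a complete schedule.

4

With 5 agents and 16 worker-slots to fill, someone must work at least ⌈16/5⌉ = 4 shifts, so k ≥ 4.
k = 4 works: Tue morning→Marcus, Tue afternoon→Varga+Marcus, Tue evening→Marcus, Wed morning→Varga, Wed afternoon→Xiong, Wed evening→Costa+Xiong, Thu morning→Xiong, Thu afternoon→Xiong, Thu evening→Costa, Fri morning→Marcus+Yoon, Fri afternoon→Varga, Fri evening→Varga+Costa.
Loads: Varga 4, Marcus 4, Costa 3, Xiong 4, Yoon 1 — all ≤ 4.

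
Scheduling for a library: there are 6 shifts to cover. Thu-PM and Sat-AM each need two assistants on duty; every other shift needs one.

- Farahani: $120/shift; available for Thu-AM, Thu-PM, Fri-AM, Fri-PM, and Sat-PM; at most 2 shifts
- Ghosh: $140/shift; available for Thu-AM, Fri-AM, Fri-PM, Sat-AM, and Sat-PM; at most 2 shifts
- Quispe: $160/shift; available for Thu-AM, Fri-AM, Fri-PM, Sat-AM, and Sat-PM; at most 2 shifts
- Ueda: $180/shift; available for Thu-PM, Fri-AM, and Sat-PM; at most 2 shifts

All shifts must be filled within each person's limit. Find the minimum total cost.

$1200

Thu-PM can only be covered by Farahani and Ueda, so that assignment is forced.
Sat-AM can only be covered by Ghosh and Quispe, so that assignment is forced.
Picking the cheapest available assistant for each shift independently would cost $1080, but that ignores the shift limits.
An optimal schedule: Thu-AM→Farahani, Thu-PM→Farahani+Ueda, Fri-AM→Quispe, Fri-PM→Ghosh, Sat-AM→Ghosh+Quispe, Sat-PM→Ueda.
Total: 120 + 120 + 180 + 160 + 140 + 140 + 160 + 180 = $1200.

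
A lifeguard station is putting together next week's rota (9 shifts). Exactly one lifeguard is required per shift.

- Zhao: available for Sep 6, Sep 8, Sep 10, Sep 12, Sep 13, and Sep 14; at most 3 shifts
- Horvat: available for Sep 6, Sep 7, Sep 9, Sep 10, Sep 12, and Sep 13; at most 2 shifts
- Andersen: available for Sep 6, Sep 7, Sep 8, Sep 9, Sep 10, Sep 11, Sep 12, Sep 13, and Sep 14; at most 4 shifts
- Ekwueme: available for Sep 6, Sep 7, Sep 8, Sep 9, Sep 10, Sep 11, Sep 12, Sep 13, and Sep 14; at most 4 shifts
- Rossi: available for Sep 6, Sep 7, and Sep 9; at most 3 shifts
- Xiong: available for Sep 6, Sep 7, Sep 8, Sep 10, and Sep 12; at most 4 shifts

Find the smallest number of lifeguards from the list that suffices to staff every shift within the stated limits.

3

9 slots to fill and no one can take more than 4, so at least ⌈9/4⌉ = 3 lifeguards are needed.
Zhao, Horvat, and Andersen alone can cover everything: Sep 6→Zhao, Sep 7→Horvat, Sep 8→Zhao, Sep 9→Horvat, Sep 10→Andersen, Sep 11→Andersen, Sep 12→Andersen, Sep 13→Andersen, Sep 14→Zhao.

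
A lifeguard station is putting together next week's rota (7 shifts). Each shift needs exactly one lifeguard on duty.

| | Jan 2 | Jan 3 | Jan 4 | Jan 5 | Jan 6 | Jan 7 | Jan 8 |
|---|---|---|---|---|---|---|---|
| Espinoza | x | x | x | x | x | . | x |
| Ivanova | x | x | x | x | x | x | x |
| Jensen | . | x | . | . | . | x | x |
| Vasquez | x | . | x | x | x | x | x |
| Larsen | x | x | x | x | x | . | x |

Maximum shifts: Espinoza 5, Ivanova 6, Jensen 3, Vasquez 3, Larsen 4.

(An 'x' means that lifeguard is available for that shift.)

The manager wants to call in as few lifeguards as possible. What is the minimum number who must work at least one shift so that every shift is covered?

7 slots to fill and no one can take more than 6, so at least ⌈7/6⌉ = 2 lifeguards are needed.
Espinoza and Ivanova alone can cover everything: Jan 2→Espinoza, Jan 3→Espinoza, Jan 4→Espinoza, Jan 5→Espinoza, Jan 6→Espinoza, Jan 7→Ivanova, Jan 8→Ivanova.

2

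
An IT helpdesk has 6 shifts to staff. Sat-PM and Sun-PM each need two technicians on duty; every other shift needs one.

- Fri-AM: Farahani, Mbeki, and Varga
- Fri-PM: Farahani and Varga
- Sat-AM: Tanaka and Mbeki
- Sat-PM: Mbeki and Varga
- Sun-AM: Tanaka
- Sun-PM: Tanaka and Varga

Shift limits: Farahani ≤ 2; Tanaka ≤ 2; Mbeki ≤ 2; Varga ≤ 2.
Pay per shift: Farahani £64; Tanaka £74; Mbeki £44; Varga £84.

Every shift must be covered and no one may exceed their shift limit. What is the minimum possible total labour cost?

£532

Sat-PM can only be covered by Mbeki and Varga, so that assignment is forced.
Sun-AM can only be covered by Tanaka, so that assignment is forced.
Sun-PM can only be covered by Tanaka and Varga, so that assignment is forced.
Picking the cheapest available technician for each shift independently would cost £512, but that ignores the shift limits.
An optimal schedule: Fri-AM→Farahani, Fri-PM→Farahani, Sat-AM→Mbeki, Sat-PM→Mbeki+Varga, Sun-AM→Tanaka, Sun-PM→Tanaka+Varga.
Total: 64 + 64 + 44 + 44 + 84 + 74 + 74 + 84 = £532.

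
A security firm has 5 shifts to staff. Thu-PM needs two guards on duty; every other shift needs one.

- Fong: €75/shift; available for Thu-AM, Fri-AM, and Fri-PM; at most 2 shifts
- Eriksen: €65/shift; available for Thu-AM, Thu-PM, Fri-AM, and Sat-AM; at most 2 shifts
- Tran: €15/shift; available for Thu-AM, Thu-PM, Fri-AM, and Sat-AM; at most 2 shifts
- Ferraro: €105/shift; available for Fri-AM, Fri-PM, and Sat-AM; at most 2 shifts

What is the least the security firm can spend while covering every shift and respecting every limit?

€310

Thu-PM can only be covered by Eriksen and Tran, so that assignment is forced.
Picking the cheapest available guard for each shift independently would cost €200, but that ignores the shift limits.
An optimal schedule: Thu-AM→Fong, Thu-PM→Eriksen+Tran, Fri-AM→Tran, Fri-PM→Fong, Sat-AM→Eriksen.
Total: 75 + 65 + 15 + 15 + 75 + 65 = €310.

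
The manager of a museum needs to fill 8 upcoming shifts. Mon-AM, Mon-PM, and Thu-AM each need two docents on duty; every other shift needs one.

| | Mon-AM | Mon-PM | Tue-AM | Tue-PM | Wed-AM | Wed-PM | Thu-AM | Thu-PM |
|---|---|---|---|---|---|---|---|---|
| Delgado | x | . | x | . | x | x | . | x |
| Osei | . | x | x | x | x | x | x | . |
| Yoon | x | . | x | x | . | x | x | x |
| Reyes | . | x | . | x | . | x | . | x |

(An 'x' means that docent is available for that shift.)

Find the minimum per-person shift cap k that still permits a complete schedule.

With 4 docents and 11 worker-slots to fill, someone must work at least ⌈11/4⌉ = 3 shifts, so k ≥ 3.
k = 3 works: Mon-AM→Delgado+Yoon, Mon-PM→Osei+Reyes, Tue-AM→Delgado, Tue-PM→Osei, Wed-AM→Delgado, Wed-PM→Reyes, Thu-AM→Osei+Yoon, Thu-PM→Yoon.
Loads: Delgado 3, Osei 3, Yoon 3, Reyes 2 — all ≤ 3.

3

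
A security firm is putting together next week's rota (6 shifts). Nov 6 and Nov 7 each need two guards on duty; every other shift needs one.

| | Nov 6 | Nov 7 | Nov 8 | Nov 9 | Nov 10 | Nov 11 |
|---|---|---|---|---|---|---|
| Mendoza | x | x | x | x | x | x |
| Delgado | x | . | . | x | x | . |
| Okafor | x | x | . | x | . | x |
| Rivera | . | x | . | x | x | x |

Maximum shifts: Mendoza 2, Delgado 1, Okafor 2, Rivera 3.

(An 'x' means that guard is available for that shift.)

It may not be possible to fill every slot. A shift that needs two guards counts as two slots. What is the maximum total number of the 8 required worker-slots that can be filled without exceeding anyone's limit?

8

Total capacity across all guards is 2+1+2+3 = 8, and 8 slots are needed, so at most 8 can be filled.
An assignment achieving 8: Nov 6→Mendoza+Delgado, Nov 7→Okafor+Rivera, Nov 8→Mendoza, Nov 9→Rivera, Nov 10→Rivera, Nov 11→Okafor.
Loads: Mendoza 2/2, Delgado 1/1, Okafor 2/2, Rivera 3/3.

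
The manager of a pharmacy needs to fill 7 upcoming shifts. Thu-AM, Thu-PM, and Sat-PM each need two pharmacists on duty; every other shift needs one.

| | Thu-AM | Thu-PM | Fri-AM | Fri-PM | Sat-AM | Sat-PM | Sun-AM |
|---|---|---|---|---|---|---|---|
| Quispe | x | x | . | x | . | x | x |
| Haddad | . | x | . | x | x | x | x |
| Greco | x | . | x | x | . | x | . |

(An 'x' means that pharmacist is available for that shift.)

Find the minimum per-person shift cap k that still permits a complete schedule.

4

With 3 pharmacists and 10 worker-slots to fill, someone must work at least ⌈10/3⌉ = 4 shifts, so k ≥ 4.
k = 4 works: Thu-AM→Quispe+Greco, Thu-PM→Quispe+Haddad, Fri-AM→Greco, Fri-PM→Quispe, Sat-AM→Haddad, Sat-PM→Haddad+Greco, Sun-AM→Quispe.
Loads: Quispe 4, Haddad 3, Greco 3 — all ≤ 4.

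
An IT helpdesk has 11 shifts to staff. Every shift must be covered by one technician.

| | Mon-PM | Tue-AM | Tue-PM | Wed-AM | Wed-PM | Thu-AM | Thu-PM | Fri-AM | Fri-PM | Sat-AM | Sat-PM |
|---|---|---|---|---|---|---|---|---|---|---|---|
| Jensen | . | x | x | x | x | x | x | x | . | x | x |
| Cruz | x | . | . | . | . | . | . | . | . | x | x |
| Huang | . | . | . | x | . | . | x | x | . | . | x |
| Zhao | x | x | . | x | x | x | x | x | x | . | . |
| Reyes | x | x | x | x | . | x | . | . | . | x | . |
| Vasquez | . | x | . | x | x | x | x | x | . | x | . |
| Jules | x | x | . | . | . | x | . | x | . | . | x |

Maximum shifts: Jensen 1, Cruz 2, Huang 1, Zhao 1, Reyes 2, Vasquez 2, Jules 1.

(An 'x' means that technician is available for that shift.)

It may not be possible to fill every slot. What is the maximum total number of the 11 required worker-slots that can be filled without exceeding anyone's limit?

Total capacity across all technicians is 1+2+1+1+2+2+1 = 10, and 11 slots are needed, so at most 10 can be filled.
An assignment achieving 10: Mon-PM→Cruz, Tue-AM→Reyes, Tue-PM→Jensen, Wed-AM→Reyes, Wed-PM→Vasquez, Thu-AM→Vasquez, Thu-PM→Huang, Fri-PM→Zhao, Sat-AM→Cruz, Sat-PM→Jules.
Loads: Jensen 1/1, Cruz 2/2, Huang 1/1, Zhao 1/1, Reyes 2/2, Vasquez 2/2, Jules 1/1.

10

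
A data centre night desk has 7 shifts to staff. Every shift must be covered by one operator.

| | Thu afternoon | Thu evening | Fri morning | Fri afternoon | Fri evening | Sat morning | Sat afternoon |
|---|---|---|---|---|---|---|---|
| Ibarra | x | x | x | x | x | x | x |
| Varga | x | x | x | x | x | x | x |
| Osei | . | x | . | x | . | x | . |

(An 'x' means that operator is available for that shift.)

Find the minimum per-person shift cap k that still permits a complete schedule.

With 3 operators and 7 worker-slots to fill, someone must work at least ⌈7/3⌉ = 3 shifts, so k ≥ 3.
k = 3 works: Thu afternoon→Ibarra, Thu evening→Varga, Fri morning→Ibarra, Fri afternoon→Varga, Fri evening→Ibarra, Sat morning→Osei, Sat afternoon→Varga.
Loads: Ibarra 3, Varga 3, Osei 1 — all ≤ 3.

3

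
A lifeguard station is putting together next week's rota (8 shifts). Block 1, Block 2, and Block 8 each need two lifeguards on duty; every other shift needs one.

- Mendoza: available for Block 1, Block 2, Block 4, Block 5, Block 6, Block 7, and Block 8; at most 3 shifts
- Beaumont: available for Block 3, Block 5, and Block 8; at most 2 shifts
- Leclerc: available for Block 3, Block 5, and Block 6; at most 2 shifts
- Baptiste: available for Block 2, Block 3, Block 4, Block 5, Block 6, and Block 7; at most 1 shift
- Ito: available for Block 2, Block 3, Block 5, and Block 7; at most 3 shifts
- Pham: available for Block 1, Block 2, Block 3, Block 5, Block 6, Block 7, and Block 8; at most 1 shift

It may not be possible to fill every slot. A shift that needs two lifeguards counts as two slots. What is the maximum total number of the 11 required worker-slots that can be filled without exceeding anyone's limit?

Total capacity across all lifeguards is 3+2+2+1+3+1 = 12, and 11 slots are needed, so at most 11 can be filled.
An assignment achieving 11: Block 1→Mendoza+Pham, Block 2→Baptiste+Ito, Block 3→Beaumont, Block 4→Mendoza, Block 5→Leclerc, Block 6→Leclerc, Block 7→Ito, Block 8→Mendoza+Beaumont.
Loads: Mendoza 3/3, Beaumont 2/2, Leclerc 2/2, Baptiste 1/1, Ito 2/3, Pham 1/1.

11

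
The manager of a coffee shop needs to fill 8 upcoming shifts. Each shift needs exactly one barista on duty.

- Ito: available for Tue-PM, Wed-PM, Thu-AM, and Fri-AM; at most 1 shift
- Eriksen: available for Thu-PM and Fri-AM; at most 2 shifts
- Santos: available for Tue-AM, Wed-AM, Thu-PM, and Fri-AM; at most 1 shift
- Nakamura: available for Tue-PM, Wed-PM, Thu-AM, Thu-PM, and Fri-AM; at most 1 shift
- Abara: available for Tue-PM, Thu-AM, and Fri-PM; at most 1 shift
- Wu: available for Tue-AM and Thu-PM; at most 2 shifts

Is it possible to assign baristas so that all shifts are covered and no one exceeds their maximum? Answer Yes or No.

Total capacity is 8 and 8 slots are needed, so capacity alone doesn't rule it out.
Shifts {Tue-PM, Wed-PM, Thu-AM, Fri-PM} need 4 worker-slots in total, but the baristas available for any of those shifts (Ito, Nakamura, and Abara) can supply at most 3 among them. So no valid schedule exists.

No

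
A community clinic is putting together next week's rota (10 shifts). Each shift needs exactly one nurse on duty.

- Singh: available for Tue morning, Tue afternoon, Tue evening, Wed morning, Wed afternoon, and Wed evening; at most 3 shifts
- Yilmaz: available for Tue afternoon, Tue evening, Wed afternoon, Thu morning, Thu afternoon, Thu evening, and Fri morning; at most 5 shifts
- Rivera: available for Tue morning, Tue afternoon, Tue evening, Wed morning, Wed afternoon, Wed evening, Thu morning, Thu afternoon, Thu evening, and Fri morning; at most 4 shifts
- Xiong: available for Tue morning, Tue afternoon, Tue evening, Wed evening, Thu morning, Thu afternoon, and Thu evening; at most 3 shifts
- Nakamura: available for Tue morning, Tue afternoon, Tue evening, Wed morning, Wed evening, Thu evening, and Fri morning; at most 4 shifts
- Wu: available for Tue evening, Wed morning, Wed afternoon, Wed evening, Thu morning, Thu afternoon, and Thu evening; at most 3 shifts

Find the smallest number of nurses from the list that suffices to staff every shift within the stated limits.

3

10 slots to fill and no one can take more than 5, so at least ⌈10/5⌉ = 2 nurses are needed.
Any 2 nurses together have capacity at most 5+4 = 9 < 10 slots, so 2 can never suffice.
Singh, Yilmaz, and Rivera alone can cover everything: Tue morning→Singh, Tue afternoon→Yilmaz, Tue evening→Rivera, Wed morning→Singh, Wed afternoon→Rivera, Wed evening→Singh, Thu morning→Yilmaz, Thu afternoon→Yilmaz, Thu evening→Yilmaz, Fri morning→Yilmaz.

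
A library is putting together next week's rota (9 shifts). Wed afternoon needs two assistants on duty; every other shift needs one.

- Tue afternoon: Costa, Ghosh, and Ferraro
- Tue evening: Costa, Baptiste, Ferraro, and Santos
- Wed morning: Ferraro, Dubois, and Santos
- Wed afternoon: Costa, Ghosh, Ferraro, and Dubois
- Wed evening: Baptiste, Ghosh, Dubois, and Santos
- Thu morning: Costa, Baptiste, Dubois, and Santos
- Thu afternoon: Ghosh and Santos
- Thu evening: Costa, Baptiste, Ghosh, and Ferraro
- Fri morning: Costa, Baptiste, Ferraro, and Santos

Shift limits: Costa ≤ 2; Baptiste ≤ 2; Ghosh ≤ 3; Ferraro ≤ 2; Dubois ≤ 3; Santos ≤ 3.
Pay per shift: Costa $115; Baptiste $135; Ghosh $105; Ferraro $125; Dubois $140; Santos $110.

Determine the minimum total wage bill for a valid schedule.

Picking the cheapest available assistant for each shift independently would cost $1080, but that ignores the shift limits.
An optimal schedule: Tue afternoon→Ghosh, Tue evening→Santos, Wed morning→Santos, Wed afternoon→Costa+Ferraro, Wed evening→Ghosh, Thu morning→Santos, Thu afternoon→Ghosh, Thu evening→Costa, Fri morning→Ferraro.
Total: 105 + 110 + 110 + 115 + 125 + 105 + 110 + 105 + 115 + 125 = $1125.

$1125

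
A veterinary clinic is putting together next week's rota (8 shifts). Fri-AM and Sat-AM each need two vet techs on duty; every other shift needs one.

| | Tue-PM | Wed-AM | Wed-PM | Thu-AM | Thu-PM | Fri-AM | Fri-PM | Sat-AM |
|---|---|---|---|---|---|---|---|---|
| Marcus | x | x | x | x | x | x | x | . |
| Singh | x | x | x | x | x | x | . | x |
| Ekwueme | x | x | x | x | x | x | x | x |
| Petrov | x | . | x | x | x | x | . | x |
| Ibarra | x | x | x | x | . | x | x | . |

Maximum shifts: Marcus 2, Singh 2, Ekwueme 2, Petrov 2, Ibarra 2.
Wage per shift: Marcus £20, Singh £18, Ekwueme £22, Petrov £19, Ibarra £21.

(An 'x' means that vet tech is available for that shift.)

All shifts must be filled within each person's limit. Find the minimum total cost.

Picking the cheapest available vet tech for each shift independently would cost £184, but that ignores the shift limits.
An optimal schedule: Tue-PM→Ekwueme, Wed-AM→Marcus, Wed-PM→Petrov, Thu-AM→Ibarra, Thu-PM→Singh, Fri-AM→Petrov+Ibarra, Fri-PM→Marcus, Sat-AM→Singh+Ekwueme.
Total: 22 + 20 + 19 + 21 + 18 + 19 + 21 + 20 + 18 + 22 = £200.

£200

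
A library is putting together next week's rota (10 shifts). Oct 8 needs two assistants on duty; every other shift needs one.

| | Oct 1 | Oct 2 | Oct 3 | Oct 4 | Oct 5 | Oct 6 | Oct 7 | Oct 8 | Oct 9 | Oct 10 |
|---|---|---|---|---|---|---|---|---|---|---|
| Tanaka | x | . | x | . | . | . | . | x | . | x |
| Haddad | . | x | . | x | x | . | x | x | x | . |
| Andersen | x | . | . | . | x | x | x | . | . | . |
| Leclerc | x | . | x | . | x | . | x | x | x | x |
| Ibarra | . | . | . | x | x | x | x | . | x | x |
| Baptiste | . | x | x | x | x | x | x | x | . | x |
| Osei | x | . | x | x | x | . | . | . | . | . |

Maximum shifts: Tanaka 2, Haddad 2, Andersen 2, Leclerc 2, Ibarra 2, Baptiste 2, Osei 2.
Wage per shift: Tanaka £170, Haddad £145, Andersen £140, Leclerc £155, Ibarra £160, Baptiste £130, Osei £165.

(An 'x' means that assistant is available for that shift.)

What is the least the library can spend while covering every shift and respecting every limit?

Picking the cheapest available assistant for each shift independently would cost £1470, but that ignores the shift limits.
An optimal schedule: Oct 1→Andersen, Oct 2→Baptiste, Oct 3→Leclerc, Oct 4→Ibarra, Oct 5→Osei, Oct 6→Baptiste, Oct 7→Andersen, Oct 8→Haddad+Leclerc, Oct 9→Haddad, Oct 10→Ibarra.
Total: 140 + 130 + 155 + 160 + 165 + 130 + 140 + 145 + 155 + 145 + 160 = £1625.

£1625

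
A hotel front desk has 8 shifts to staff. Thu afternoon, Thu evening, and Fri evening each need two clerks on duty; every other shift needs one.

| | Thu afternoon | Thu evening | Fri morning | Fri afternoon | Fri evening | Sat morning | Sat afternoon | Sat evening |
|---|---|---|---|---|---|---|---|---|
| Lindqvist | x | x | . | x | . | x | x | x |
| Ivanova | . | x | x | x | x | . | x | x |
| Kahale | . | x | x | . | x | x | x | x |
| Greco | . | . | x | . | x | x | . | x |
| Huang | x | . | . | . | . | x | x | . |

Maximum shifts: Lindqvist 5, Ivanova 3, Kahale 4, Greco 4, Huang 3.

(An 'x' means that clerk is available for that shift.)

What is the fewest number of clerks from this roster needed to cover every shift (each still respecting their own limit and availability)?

11 slots to fill and no one can take more than 5, so at least ⌈11/5⌉ = 3 clerks are needed.
Shifts {Thu afternoon, Fri evening} need 4 slots, but among the clerks available for them (Lindqvist, Ivanova, Kahale, Greco, and Huang) any 3 together supply at most 3. So 3 clerks are not enough.
Lindqvist, Ivanova, Kahale, and Huang alone can cover everything: Thu afternoon→Lindqvist+Huang, Thu evening→Lindqvist+Ivanova, Fri morning→Ivanova, Fri afternoon→Lindqvist, Fri evening→Ivanova+Kahale, Sat morning→Lindqvist, Sat afternoon→Kahale, Sat evening→Lindqvist.

4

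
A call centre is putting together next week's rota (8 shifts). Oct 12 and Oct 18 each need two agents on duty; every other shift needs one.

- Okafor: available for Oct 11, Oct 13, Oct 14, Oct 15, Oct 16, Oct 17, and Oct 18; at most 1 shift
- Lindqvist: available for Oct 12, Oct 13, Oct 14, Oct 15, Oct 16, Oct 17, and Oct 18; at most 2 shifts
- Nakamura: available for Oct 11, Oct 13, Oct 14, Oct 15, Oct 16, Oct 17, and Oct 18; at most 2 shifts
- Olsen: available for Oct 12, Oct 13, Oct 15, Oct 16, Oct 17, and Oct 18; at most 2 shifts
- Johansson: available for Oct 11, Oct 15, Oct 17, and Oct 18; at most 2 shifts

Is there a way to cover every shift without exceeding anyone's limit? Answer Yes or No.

No

Total capacity is 1+2+2+2+2 = 9 but 10 worker-slots are needed — infeasible.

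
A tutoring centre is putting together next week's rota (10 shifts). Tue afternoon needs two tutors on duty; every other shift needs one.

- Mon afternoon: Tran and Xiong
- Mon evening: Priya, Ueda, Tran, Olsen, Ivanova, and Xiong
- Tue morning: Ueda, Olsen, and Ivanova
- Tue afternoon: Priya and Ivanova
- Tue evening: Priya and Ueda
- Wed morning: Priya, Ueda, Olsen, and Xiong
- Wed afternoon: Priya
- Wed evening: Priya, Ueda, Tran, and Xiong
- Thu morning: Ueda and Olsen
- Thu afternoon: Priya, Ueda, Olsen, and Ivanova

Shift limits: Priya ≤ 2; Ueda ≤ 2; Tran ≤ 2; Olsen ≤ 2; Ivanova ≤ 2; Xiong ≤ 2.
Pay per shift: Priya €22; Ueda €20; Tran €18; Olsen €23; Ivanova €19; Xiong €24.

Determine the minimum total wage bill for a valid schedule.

Tue afternoon can only be covered by Priya and Ivanova, so that assignment is forced.
Wed afternoon can only be covered by Priya, so that assignment is forced.
Picking the cheapest available tutor for each shift independently would cost €215, but that ignores the shift limits.
An optimal schedule: Mon afternoon→Tran, Mon evening→Xiong, Tue morning→Olsen, Tue afternoon→Priya+Ivanova, Tue evening→Ueda, Wed morning→Olsen, Wed afternoon→Priya, Wed evening→Tran, Thu morning→Ueda, Thu afternoon→Ivanova.
Total: 18 + 24 + 23 + 22 + 19 + 20 + 23 + 22 + 18 + 20 + 19 = €228.

€228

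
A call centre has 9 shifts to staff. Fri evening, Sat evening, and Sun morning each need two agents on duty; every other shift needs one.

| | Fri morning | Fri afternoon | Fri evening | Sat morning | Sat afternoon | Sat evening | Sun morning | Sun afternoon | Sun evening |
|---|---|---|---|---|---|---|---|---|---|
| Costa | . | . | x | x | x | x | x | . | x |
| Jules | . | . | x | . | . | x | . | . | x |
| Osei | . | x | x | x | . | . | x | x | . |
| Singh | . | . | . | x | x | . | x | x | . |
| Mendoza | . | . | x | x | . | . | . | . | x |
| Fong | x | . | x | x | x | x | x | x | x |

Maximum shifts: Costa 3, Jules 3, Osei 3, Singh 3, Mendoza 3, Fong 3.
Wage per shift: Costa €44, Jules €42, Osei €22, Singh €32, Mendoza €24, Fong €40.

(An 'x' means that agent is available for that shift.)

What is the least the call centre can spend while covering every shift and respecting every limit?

€356

Fri morning can only be covered by Fong, so that assignment is forced.
Fri afternoon can only be covered by Osei, so that assignment is forced.
Picking the cheapest available agent for each shift independently would cost €344, but that ignores the shift limits.
An optimal schedule: Fri morning→Fong, Fri afternoon→Osei, Fri evening→Osei+Mendoza, Sat morning→Mendoza, Sat afternoon→Singh, Sat evening→Fong+Jules, Sun morning→Osei+Singh, Sun afternoon→Singh, Sun evening→Mendoza.
Total: 40 + 22 + 22 + 24 + 24 + 32 + 40 + 42 + 22 + 32 + 32 + 24 = €356.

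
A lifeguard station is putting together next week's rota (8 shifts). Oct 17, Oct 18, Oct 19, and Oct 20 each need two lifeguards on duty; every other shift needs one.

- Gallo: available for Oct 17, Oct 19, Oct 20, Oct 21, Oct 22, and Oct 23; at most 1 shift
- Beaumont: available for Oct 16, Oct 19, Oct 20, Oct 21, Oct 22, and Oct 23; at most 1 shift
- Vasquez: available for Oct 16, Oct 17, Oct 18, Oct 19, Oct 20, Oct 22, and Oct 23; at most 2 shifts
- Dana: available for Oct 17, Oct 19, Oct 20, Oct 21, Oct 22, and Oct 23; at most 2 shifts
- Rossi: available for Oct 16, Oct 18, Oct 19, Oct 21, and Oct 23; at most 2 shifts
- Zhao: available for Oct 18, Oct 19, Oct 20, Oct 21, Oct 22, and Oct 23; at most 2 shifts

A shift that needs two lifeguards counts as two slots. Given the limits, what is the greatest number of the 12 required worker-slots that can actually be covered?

Total capacity across all lifeguards is 1+1+2+2+2+2 = 10, and 12 slots are needed, so at most 10 can be filled.
An assignment achieving 10: Oct 16→Beaumont, Oct 17→Gallo+Vasquez, Oct 18→Vasquez+Rossi, Oct 19→Rossi, Oct 20→Dana+Zhao, Oct 21→Dana, Oct 22→Zhao.
Loads: Gallo 1/1, Beaumont 1/1, Vasquez 2/2, Dana 2/2, Rossi 2/2, Zhao 2/2.

10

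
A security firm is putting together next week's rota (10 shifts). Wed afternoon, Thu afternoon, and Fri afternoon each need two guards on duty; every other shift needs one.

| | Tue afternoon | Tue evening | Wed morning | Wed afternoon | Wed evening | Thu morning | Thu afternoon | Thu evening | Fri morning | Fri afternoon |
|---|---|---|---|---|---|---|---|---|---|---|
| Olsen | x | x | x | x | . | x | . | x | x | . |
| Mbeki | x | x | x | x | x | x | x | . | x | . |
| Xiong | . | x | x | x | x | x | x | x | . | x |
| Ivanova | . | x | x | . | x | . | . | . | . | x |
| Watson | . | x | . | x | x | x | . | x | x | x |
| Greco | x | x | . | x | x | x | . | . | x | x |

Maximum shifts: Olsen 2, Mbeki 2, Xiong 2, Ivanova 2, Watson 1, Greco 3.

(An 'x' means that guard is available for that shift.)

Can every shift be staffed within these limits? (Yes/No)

Total capacity is 2+2+2+2+1+3 = 12 but 13 worker-slots are needed — infeasible.

No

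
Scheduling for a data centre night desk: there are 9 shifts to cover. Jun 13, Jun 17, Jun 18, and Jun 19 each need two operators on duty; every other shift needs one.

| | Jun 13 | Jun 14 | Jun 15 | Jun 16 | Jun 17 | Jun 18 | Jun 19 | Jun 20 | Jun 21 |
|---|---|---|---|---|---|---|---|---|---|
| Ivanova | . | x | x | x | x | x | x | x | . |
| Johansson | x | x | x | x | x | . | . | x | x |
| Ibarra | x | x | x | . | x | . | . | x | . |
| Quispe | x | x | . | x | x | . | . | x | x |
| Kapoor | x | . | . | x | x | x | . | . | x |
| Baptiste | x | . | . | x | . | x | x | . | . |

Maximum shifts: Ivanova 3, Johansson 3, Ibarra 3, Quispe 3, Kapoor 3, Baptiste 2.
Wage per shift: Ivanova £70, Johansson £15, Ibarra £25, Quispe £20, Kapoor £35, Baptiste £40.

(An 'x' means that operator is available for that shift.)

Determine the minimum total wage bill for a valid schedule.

£365

Jun 19 can only be covered by Ivanova and Baptiste, so that assignment is forced.
Picking the cheapest available operator for each shift independently would cost £330, but that ignores the shift limits.
An optimal schedule: Jun 13→Quispe+Ibarra, Jun 14→Johansson, Jun 15→Johansson, Jun 16→Quispe, Jun 17→Quispe+Ibarra, Jun 18→Kapoor+Baptiste, Jun 19→Baptiste+Ivanova, Jun 20→Ibarra, Jun 21→Johansson.
Total: 20 + 25 + 15 + 15 + 20 + 20 + 25 + 35 + 40 + 40 + 70 + 25 + 15 = £365.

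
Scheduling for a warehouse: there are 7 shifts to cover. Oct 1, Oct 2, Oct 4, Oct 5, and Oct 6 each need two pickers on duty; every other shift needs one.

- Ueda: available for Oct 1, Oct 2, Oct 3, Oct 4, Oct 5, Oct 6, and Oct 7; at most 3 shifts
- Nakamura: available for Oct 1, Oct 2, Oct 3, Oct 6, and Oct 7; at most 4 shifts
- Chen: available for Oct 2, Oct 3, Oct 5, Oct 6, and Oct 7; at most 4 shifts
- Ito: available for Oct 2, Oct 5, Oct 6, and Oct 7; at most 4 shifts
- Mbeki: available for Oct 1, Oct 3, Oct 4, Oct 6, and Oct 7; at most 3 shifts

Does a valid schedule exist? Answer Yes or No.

Yes

Oct 4 can only be covered by Ueda and Mbeki, so that assignment is forced.
One valid schedule: Oct 1→Ueda+Nakamura, Oct 2→Nakamura+Chen, Oct 3→Nakamura, Oct 4→Ueda+Mbeki, Oct 5→Ueda+Chen, Oct 6→Chen+Ito, Oct 7→Nakamura.
Loads: Ueda 3/3, Nakamura 4/4, Chen 3/4, Ito 1/4, Mbeki 1/3 — all within limits.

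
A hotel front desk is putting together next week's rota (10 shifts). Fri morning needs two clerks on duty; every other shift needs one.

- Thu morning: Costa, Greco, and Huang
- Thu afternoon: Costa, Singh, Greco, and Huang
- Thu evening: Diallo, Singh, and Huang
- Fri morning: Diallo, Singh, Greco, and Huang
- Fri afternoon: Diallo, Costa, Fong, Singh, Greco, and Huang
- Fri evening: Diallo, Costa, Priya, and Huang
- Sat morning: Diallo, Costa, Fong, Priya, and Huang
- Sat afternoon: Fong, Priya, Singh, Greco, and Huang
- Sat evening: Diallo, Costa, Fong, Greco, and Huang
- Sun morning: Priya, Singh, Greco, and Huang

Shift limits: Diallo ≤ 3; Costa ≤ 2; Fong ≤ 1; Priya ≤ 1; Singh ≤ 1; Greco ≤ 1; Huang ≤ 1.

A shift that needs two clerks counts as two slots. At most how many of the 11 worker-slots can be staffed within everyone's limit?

Total capacity across all clerks is 3+2+1+1+1+1+1 = 10, and 11 slots are needed, so at most 10 can be filled.
An assignment achieving 10: Thu morning→Costa, Thu afternoon→Costa, Thu evening→Diallo, Fri morning→Diallo+Singh, Fri evening→Diallo, Sat morning→Fong, Sat afternoon→Greco, Sat evening→Huang, Sun morning→Priya.
Loads: Diallo 3/3, Costa 2/2, Fong 1/1, Priya 1/1, Singh 1/1, Greco 1/1, Huang 1/1.

10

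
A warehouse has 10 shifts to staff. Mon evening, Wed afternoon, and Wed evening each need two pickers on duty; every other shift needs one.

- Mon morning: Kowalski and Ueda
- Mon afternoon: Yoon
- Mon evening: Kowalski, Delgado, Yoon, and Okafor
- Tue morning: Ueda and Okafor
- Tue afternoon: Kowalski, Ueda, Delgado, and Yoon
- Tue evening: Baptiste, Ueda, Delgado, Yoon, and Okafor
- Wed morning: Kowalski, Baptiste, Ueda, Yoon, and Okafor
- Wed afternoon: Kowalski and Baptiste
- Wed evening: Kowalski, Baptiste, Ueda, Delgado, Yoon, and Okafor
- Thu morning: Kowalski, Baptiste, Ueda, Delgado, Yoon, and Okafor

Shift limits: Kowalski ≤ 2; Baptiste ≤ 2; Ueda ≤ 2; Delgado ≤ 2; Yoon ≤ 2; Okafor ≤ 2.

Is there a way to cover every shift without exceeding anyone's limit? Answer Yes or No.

Total capacity is 2+2+2+2+2+2 = 12 but 13 worker-slots are needed — infeasible.

No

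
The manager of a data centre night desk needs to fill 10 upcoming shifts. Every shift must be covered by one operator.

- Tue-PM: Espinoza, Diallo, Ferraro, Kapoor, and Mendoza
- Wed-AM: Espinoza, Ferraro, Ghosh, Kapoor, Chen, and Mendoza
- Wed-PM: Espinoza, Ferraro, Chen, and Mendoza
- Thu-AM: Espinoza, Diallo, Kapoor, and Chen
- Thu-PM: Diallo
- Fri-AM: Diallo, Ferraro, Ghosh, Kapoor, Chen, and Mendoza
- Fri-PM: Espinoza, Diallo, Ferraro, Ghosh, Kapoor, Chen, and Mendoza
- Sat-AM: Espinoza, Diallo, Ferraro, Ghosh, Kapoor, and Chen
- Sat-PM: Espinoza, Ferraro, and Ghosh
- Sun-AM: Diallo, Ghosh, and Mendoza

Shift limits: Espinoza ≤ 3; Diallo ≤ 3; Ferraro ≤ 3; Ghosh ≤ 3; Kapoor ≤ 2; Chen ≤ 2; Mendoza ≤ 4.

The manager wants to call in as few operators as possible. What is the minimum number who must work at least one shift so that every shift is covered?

10 slots to fill and no one can take more than 4, so at least ⌈10/4⌉ = 3 operators are needed.
Espinoza, Diallo, and Mendoza alone can cover everything: Tue-PM→Mendoza, Wed-AM→Espinoza, Wed-PM→Espinoza, Thu-AM→Diallo, Thu-PM→Diallo, Fri-AM→Mendoza, Fri-PM→Mendoza, Sat-AM→Diallo, Sat-PM→Espinoza, Sun-AM→Mendoza.

3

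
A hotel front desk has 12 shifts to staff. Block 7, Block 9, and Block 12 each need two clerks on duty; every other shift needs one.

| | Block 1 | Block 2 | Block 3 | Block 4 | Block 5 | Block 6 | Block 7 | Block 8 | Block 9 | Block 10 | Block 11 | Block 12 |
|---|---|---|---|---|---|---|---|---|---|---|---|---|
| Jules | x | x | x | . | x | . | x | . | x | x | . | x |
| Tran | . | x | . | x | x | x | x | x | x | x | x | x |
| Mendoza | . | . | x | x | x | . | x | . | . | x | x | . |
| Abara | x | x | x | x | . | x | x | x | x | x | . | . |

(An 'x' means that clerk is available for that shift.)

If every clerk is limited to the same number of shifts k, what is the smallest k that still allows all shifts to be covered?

With 4 clerks and 15 worker-slots to fill, someone must work at least ⌈15/4⌉ = 4 shifts, so k ≥ 4.
k = 4 works: Block 1→Jules, Block 2→Jules, Block 3→Mendoza, Block 4→Mendoza, Block 5→Mendoza, Block 6→Tran, Block 7→Mendoza+Abara, Block 8→Tran, Block 9→Jules+Abara, Block 10→Abara, Block 11→Tran, Block 12→Jules+Tran.
Loads: Jules 4, Tran 4, Mendoza 4, Abara 3 — all ≤ 4.

4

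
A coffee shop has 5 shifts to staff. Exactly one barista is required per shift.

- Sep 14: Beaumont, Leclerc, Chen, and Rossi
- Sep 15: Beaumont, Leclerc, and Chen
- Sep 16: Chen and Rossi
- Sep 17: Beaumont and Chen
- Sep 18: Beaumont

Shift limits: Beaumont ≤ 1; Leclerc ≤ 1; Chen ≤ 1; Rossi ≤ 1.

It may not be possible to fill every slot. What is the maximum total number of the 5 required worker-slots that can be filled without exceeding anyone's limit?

4

Total capacity across all baristas is 1+1+1+1 = 4, and 5 slots are needed, so at most 4 can be filled.
An assignment achieving 4: Sep 14→Rossi, Sep 15→Leclerc, Sep 16→Chen, Sep 18→Beaumont.
Loads: Beaumont 1/1, Leclerc 1/1, Chen 1/1, Rossi 1/1.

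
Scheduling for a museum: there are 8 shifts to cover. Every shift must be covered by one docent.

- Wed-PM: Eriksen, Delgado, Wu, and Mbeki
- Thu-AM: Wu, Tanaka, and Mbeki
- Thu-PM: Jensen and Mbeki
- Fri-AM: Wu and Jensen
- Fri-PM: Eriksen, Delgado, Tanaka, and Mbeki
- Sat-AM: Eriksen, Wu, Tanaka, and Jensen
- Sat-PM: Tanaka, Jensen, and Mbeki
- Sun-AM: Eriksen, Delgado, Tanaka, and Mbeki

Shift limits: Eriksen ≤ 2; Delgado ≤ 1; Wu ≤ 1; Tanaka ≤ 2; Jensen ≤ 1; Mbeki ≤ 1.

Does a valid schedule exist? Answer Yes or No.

One valid schedule: Wed-PM→Eriksen, Thu-AM→Tanaka, Thu-PM→Jensen, Fri-AM→Wu, Fri-PM→Delgado, Sat-AM→Eriksen, Sat-PM→Tanaka, Sun-AM→Mbeki.
Loads: Eriksen 2/2, Delgado 1/1, Wu 1/1, Tanaka 2/2, Jensen 1/1, Mbeki 1/1 — all within limits.

Yes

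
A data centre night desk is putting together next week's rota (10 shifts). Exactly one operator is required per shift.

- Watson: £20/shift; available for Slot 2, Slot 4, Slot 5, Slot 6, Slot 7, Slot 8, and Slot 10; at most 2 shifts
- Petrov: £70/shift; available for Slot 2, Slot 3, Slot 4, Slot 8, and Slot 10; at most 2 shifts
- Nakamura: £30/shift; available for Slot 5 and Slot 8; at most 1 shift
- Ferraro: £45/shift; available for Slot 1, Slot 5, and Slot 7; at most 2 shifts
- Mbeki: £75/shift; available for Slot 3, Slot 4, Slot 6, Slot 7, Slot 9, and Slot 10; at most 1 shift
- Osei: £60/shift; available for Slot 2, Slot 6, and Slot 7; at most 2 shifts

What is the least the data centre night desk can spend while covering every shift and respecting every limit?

£495

Slot 1 can only be covered by Ferraro, so that assignment is forced.
Slot 9 can only be covered by Mbeki, so that assignment is forced.
Picking the cheapest available operator for each shift independently would cost £330, but that ignores the shift limits.
An optimal schedule: Slot 1→Ferraro, Slot 2→Watson, Slot 3→Petrov, Slot 4→Watson, Slot 5→Ferraro, Slot 6→Osei, Slot 7→Osei, Slot 8→Nakamura, Slot 9→Mbeki, Slot 10→Petrov.
Total: 45 + 20 + 70 + 20 + 45 + 60 + 60 + 30 + 75 + 70 = £495.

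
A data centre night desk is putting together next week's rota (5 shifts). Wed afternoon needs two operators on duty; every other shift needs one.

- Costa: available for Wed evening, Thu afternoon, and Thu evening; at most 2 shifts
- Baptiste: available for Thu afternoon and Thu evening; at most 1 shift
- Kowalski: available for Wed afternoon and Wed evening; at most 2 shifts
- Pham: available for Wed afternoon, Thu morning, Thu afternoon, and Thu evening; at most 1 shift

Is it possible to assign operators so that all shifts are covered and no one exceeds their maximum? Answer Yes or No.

Total capacity is 6 and 6 slots are needed, so capacity alone doesn't rule it out.
Shifts {Wed afternoon, Thu morning} need 3 worker-slots in total, but the operators available for any of those shifts (Kowalski and Pham) can supply at most 2 among them. So no valid schedule exists.

No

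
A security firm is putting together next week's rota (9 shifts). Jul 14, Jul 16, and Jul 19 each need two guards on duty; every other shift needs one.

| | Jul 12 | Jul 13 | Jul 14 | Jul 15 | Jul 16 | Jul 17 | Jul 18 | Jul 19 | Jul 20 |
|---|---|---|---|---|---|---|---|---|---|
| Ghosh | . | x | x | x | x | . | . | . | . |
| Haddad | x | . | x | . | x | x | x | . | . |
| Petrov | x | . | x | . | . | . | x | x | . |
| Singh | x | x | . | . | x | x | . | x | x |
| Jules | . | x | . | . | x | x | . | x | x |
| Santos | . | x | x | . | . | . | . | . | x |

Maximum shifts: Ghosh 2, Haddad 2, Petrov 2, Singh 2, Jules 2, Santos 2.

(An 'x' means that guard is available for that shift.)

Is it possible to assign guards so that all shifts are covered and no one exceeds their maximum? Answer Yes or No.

Jul 15 can only be covered by Ghosh, so that assignment is forced.
One valid schedule: Jul 12→Haddad, Jul 13→Santos, Jul 14→Petrov+Santos, Jul 15→Ghosh, Jul 16→Ghosh+Jules, Jul 17→Singh, Jul 18→Haddad, Jul 19→Petrov+Singh, Jul 20→Jules.
Loads: Ghosh 2/2, Haddad 2/2, Petrov 2/2, Singh 2/2, Jules 2/2, Santos 2/2 — all within limits.

Yes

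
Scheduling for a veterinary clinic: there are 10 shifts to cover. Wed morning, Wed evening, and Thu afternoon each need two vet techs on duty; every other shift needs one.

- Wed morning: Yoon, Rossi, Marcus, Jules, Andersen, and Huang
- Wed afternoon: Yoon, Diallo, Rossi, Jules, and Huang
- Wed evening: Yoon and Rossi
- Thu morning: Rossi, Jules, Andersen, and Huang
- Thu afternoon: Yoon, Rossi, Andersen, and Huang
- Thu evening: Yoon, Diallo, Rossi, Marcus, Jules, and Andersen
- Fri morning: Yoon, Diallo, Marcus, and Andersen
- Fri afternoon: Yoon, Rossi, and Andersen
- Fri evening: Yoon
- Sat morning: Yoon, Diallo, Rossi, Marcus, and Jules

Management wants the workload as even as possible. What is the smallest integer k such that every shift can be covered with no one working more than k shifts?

With 7 vet techs and 13 worker-slots to fill, someone must work at least ⌈13/7⌉ = 2 shifts, so k ≥ 2.
k = 2 works: Wed morning→Jules+Andersen, Wed afternoon→Diallo, Wed evening→Yoon+Rossi, Thu morning→Jules, Thu afternoon→Andersen+Huang, Thu evening→Marcus, Fri morning→Diallo, Fri afternoon→Rossi, Fri evening→Yoon, Sat morning→Marcus.
Loads: Yoon 2, Diallo 2, Rossi 2, Marcus 2, Jules 2, Andersen 2, Huang 1 — all ≤ 2.

2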